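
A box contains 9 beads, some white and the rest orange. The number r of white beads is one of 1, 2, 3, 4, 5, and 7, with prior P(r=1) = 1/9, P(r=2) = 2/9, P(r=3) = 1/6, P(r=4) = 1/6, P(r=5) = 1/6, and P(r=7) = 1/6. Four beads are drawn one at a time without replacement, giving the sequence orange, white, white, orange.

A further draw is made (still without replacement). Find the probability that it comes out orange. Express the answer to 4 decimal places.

0.5794

Under each hypothesis, the probability of the observed sequence is: P(data | r = 1) = (8/9)(1/8)(0/7) = 0; P(data | r = 2) = (7/9)(2/8)(1/7)(6/6) = 0.027778; P(data | r = 3) = (6/9)(3/8)(2/7)(5/6) = 0.059524; P(data | r = 4) = (5/9)(4/8)(3/7)(4/6) = 0.079365; P(data | r = 5) = (4/9)(5/8)(4/7)(3/6) = 0.079365; P(data | r = 7) = (2/9)(7/8)(6/7)(1/6) = 0.027778.
Weighting by the prior gives 1/9 · 0 = 0, 2/9 · 0.027778 = 0.0061728, 1/6 · 0.059524 = 0.0099206, 1/6 · 0.079365 = 0.013228, 1/6 · 0.079365 = 0.013228, 1/6 · 0.027778 = 0.0046296; summing to 0.047178.
The posterior is then P(r = 1 | data) = 0, P(r = 2 | data) = 0.13084, P(r = 3 | data) = 0.21028, P(r = 4 | data) = 0.28037, P(r = 5 | data) = 0.28037, P(r = 7 | data) = 0.098131.
Averaging over the posterior, P(orange next | data) = (1)(0.13084) + (4/5)(0.21028) + (3/5)(0.28037) + (2/5)(0.28037) + (0)(0.098131) = 0.57944.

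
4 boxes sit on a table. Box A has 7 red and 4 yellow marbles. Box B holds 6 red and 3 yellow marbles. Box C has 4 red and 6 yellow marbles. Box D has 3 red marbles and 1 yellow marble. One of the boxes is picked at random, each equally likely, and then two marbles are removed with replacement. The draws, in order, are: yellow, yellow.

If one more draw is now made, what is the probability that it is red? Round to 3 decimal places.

0.524

Under each hypothesis, the probability of the observed sequence is: P(data | box A) = (4/11)(4/11) = 0.13223; P(data | box B) = (3/9)(3/9) = 0.11111; P(data | box C) = (6/10)(6/10) = 0.36; P(data | box D) = (1/4)(1/4) = 0.0625.
Weighting by the prior gives 1/4 · 0.13223 = 0.033058, 1/4 · 0.11111 = 0.027778, 1/4 · 0.36 = 0.09, 1/4 · 0.0625 = 0.015625; summing to 0.16646.
The posterior is then P(box A | data) = 0.19859, P(box B | data) = 0.16687, P(box C | data) = 0.54067, P(box D | data) = 0.093866.
The predictive probability is P(red next | data) = (7/11)(0.19859) + (2/3)(0.16687) + (2/5)(0.54067) + (3/4)(0.093866) = 0.52429.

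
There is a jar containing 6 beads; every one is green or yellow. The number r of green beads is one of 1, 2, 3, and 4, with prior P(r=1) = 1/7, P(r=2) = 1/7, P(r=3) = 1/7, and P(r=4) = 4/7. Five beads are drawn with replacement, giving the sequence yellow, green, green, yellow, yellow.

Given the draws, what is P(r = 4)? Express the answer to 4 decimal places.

0.4507

For each hypothesis, P(data | H) works out to: P(data | r = 1) = (5/6)(1/6)(1/6)(5/6)(5/6) = 0.016075; P(data | r = 2) = (4/6)(2/6)(2/6)(4/6)(4/6) = 0.032922; P(data | r = 3) = (3/6)(3/6)(3/6)(3/6)(3/6) = 0.03125; P(data | r = 4) = (2/6)(4/6)(4/6)(2/6)(2/6) = 0.016461.
Weighting by the prior gives 1/7 · 0.016075 = 0.0022964, 1/7 · 0.032922 = 0.0047031, 1/7 · 0.03125 = 0.0044643, 4/7 · 0.016461 = 0.0094062; these sum to 0.02087.
By Bayes' rule, P(r = 4 | data) = (0.0094062) / (0.02087) = 0.4507.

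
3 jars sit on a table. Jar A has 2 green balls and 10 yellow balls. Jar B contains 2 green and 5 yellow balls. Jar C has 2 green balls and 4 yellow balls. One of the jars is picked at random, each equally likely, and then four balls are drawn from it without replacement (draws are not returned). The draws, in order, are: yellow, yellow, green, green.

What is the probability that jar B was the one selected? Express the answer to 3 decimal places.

For each hypothesis, P(data | H) works out to: P(data | jar A) = (10/12)(9/11)(2/10)(1/9) = 0.015152; P(data | jar B) = (5/7)(4/6)(2/5)(1/4) = 0.047619; P(data | jar C) = (4/6)(3/5)(2/4)(1/3) = 0.066667.
Multiplying each by its prior: 1/3 · 0.015152 = 0.0050505, 1/3 · 0.047619 = 0.015873, 1/3 · 0.066667 = 0.022222; these sum to 0.043146.
Therefore the posterior P(jar B | data) = (0.015873) / (0.043146) = 0.36789.

0.368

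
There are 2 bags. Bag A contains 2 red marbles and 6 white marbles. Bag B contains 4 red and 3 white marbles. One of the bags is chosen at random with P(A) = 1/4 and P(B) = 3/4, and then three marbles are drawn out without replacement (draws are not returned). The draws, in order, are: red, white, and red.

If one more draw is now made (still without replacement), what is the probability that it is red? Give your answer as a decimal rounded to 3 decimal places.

The likelihood of the observed sequence under each hypothesis: P(data | bag A) = (2/8)(6/7)(1/6) = 1/28; P(data | bag B) = (4/7)(3/6)(3/5) = 6/35.
Multiplying each by its prior: 1/4 · 1/28 = 1/112, 3/4 · 6/35 = 9/70; with total 11/80.
Normalising, the posterior is P(bag A | data) = 5/77, P(bag B | data) = 72/77.
So P(red next | data) = Σ P(red next | H) P(H | data) = (0)(5/77) + (1/2)(72/77) = 36/77.

0.468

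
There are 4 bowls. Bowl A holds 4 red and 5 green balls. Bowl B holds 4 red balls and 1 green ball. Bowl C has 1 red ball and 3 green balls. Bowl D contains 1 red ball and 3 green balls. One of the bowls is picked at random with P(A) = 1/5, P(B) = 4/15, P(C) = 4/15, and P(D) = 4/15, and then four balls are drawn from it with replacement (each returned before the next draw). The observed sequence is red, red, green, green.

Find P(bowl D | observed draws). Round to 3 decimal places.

Compute the likelihood of the observed sequence for each case: P(data | bowl A) = (4/9)(4/9)(5/9)(5/9) = 0.060966; P(data | bowl B) = (4/5)(4/5)(1/5)(1/5) = 0.0256; P(data | bowl C) = (1/4)(1/4)(3/4)(3/4) = 0.035156; P(data | bowl D) = (1/4)(1/4)(3/4)(3/4) = 0.035156.
Multiplying each by its prior: 1/5 · 0.060966 = 0.012193, 4/15 · 0.0256 = 0.0068267, 4/15 · 0.035156 = 0.009375, 4/15 · 0.035156 = 0.009375; these sum to 0.03777.
By Bayes' rule, P(bowl D | data) = (0.009375) / (0.03777) = 0.24821.

0.248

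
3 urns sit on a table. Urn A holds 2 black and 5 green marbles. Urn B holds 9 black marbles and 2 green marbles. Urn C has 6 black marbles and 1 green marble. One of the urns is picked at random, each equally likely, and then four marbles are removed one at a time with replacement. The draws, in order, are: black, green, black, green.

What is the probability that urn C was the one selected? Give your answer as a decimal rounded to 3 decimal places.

For each hypothesis, P(data | H) works out to: P(data | urn A) = (2/7)(5/7)(2/7)(5/7) = 0.041649; P(data | urn B) = (9/11)(2/11)(9/11)(2/11) = 0.02213; P(data | urn C) = (6/7)(1/7)(6/7)(1/7) = 0.014994.
Multiplying each by its prior: 1/3 · 0.041649 = 0.013883, 1/3 · 0.02213 = 0.0073765, 1/3 · 0.014994 = 0.0049979; summing to 0.026258.
So P(urn C | data) = (0.0049979) / (0.026258) = 0.19034.

0.190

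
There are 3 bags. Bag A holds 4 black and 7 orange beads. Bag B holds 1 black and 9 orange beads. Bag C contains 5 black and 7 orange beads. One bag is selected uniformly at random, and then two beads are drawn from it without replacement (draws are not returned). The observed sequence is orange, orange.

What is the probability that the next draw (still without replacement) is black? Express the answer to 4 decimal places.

The likelihood of the observed sequence under each hypothesis: P(data | bag A) = (7/11)(6/10) = 21/55; P(data | bag B) = (9/10)(8/9) = 4/5; P(data | bag C) = (7/12)(6/11) = 7/22.
The prior-weighted likelihoods are 1/3 · 21/55 = 7/55, 1/3 · 4/5 = 4/15, 1/3 · 7/22 = 7/66; these sum to 1/2.
Dividing through by the total gives posterior P(bag A | data) = 14/55, P(bag B | data) = 8/15, P(bag C | data) = 7/33.
So P(black next | data) = Σ P(black next | H) P(H | data) = (4/9)(14/55) + (1/8)(8/15) + (1/2)(7/33) = 283/990.

0.2859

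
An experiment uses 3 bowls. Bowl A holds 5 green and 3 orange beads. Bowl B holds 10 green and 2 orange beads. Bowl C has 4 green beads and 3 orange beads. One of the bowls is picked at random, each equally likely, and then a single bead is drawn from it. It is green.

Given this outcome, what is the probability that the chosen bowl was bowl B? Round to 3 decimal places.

0.411

The likelihood of this draw under each hypothesis: P(data | bowl A) = (5/8) = 5/8; P(data | bowl B) = (10/12) = 5/6; P(data | bowl C) = (4/7) = 4/7.
Multiplying each by its prior: 1/3 · 5/8 = 5/24, 1/3 · 5/6 = 5/18, 1/3 · 4/7 = 4/21; summing to 341/504.
By Bayes' rule, P(bowl B | data) = (5/18) / (341/504) = 140/341.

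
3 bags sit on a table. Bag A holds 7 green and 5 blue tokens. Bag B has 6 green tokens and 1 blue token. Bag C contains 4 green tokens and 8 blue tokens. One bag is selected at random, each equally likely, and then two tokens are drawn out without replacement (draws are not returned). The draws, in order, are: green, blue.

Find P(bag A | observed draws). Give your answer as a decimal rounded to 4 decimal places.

0.4077

The likelihood of the observed sequence under each hypothesis: P(data | bag A) = (7/12)(5/11) = 0.26515; P(data | bag B) = (6/7)(1/6) = 0.14286; P(data | bag C) = (4/12)(8/11) = 0.24242.
Weighting by the prior gives 1/3 · 0.26515 = 0.088384, 1/3 · 0.14286 = 0.047619, 1/3 · 0.24242 = 0.080808; summing to 0.21681.
Therefore the posterior P(bag A | data) = (0.088384) / (0.21681) = 0.40765.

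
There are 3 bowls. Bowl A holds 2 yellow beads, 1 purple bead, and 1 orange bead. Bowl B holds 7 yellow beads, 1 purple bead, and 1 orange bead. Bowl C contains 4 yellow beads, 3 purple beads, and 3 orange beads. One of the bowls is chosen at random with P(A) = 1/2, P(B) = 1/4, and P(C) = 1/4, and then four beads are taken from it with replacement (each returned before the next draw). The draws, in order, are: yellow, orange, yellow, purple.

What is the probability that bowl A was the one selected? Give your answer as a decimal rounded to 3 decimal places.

0.588

The likelihood of the observed sequence under each hypothesis: P(data | bowl A) = (2/4)(1/4)(2/4)(1/4) = 0.015625; P(data | bowl B) = (7/9)(1/9)(7/9)(1/9) = 0.0074684; P(data | bowl C) = (4/10)(3/10)(4/10)(3/10) = 0.0144.
The prior-weighted likelihoods are 1/2 · 0.015625 = 0.0078125, 1/4 · 0.0074684 = 0.0018671, 1/4 · 0.0144 = 0.0036; these sum to 0.01328.
So P(bowl A | data) = (0.0078125) / (0.01328) = 0.58831.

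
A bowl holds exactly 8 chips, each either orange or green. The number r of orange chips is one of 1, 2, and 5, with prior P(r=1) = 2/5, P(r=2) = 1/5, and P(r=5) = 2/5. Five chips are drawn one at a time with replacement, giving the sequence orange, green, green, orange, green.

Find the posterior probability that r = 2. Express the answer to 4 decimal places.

For each hypothesis, P(data | H) works out to: P(data | r = 1) = (1/8)(7/8)(7/8)(1/8)(7/8) = 0.010468; P(data | r = 2) = (2/8)(6/8)(6/8)(2/8)(6/8) = 0.026367; P(data | r = 5) = (5/8)(3/8)(3/8)(5/8)(3/8) = 0.020599.
Multiplying each by its prior: 2/5 · 0.010468 = 0.004187, 1/5 · 0.026367 = 0.0052734, 2/5 · 0.020599 = 0.0082397; these sum to 0.0177.
By Bayes' rule, P(r = 2 | data) = (0.0052734) / (0.0177) = 0.29793.

0.2979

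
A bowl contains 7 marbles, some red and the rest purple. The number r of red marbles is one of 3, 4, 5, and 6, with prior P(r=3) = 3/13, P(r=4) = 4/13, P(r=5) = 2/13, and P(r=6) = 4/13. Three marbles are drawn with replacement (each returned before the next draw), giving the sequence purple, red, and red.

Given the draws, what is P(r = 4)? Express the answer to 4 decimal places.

0.3529

The likelihood of the observed sequence under each hypothesis: P(data | r = 3) = (4/7)(3/7)(3/7) = 0.10496; P(data | r = 4) = (3/7)(4/7)(4/7) = 0.13994; P(data | r = 5) = (2/7)(5/7)(5/7) = 0.14577; P(data | r = 6) = (1/7)(6/7)(6/7) = 0.10496.
The prior-weighted likelihoods are 3/13 · 0.10496 = 0.024221, 4/13 · 0.13994 = 0.043059, 2/13 · 0.14577 = 0.022427, 4/13 · 0.10496 = 0.032294; these sum to 0.122.
By Bayes' rule, P(r = 4 | data) = (0.043059) / (0.122) = 0.35294.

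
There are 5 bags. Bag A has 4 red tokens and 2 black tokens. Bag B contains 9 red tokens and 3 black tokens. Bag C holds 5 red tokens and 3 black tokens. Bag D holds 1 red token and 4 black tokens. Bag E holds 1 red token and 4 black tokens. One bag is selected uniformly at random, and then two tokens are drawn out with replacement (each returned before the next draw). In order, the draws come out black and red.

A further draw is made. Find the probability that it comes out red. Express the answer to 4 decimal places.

For each hypothesis, P(data | H) works out to: P(data | bag A) = (2/6)(4/6) = 0.22222; P(data | bag B) = (3/12)(9/12) = 0.1875; P(data | bag C) = (3/8)(5/8) = 0.23438; P(data | bag D) = (4/5)(1/5) = 0.16; P(data | bag E) = (4/5)(1/5) = 0.16.
Weighting by the prior gives 1/5 · 0.22222 = 0.044444, 1/5 · 0.1875 = 0.0375, 1/5 · 0.23438 = 0.046875, 1/5 · 0.16 = 0.032, 1/5 · 0.16 = 0.032; with total 0.19282.
Normalising, the posterior is P(bag A | data) = 0.2305, P(bag B | data) = 0.19448, P(bag C | data) = 0.2431, P(bag D | data) = 0.16596, P(bag E | data) = 0.16596.
The predictive probability is P(red next | data) = (2/3)(0.2305) + (3/4)(0.19448) + (5/8)(0.2431) + (1/5)(0.16596) + (1/5)(0.16596) = 0.51785.

0.5178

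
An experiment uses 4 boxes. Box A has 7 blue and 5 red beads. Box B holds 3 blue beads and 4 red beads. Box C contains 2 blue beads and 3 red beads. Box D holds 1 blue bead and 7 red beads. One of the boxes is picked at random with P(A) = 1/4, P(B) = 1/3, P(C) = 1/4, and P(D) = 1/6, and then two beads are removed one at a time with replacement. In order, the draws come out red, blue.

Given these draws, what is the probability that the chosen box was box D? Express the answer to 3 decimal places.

0.083

The likelihood of the observed sequence under each hypothesis: P(data | box A) = (5/12)(7/12) = 0.24306; P(data | box B) = (4/7)(3/7) = 0.2449; P(data | box C) = (3/5)(2/5) = 0.24; P(data | box D) = (7/8)(1/8) = 0.10938.
The prior-weighted likelihoods are 1/4 · 0.24306 = 0.060764, 1/3 · 0.2449 = 0.081633, 1/4 · 0.24 = 0.06, 1/6 · 0.10938 = 0.018229; with total 0.22063.
Hence P(box D | data) = (0.018229) / (0.22063) = 0.082625.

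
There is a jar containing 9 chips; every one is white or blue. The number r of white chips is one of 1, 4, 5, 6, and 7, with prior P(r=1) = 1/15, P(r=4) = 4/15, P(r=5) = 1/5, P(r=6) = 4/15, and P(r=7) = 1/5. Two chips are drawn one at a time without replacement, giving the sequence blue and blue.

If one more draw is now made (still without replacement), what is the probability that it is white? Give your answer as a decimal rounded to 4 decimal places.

Compute the likelihood of the observed sequence for each case: P(data | r = 1) = (8/9)(7/8) = 7/9; P(data | r = 4) = (5/9)(4/8) = 5/18; P(data | r = 5) = (4/9)(3/8) = 1/6; P(data | r = 6) = (3/9)(2/8) = 1/12; P(data | r = 7) = (2/9)(1/8) = 1/36.
The prior-weighted likelihoods are 1/15 · 7/9 = 7/135, 4/15 · 5/18 = 2/27, 1/5 · 1/6 = 1/30, 4/15 · 1/12 = 1/45, 1/5 · 1/36 = 1/180; these sum to 101/540.
Dividing through by the total gives posterior P(r = 1 | data) = 28/101, P(r = 4 | data) = 40/101, P(r = 5 | data) = 18/101, P(r = 6 | data) = 12/101, P(r = 7 | data) = 3/101.
So P(white next | data) = Σ P(white next | H) P(H | data) = (1/7)(28/101) + (4/7)(40/101) + (5/7)(18/101) + (6/7)(12/101) + (1)(3/101) = 53/101.

0.5248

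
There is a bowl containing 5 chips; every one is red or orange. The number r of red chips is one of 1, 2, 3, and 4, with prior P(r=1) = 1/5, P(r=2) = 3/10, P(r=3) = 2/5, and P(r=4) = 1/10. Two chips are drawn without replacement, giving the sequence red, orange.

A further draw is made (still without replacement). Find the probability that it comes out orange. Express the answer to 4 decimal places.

0.5185

Under each hypothesis, the probability of the observed sequence is: P(data | r = 1) = (1/5)(4/4) = 1/5; P(data | r = 2) = (2/5)(3/4) = 3/10; P(data | r = 3) = (3/5)(2/4) = 3/10; P(data | r = 4) = (4/5)(1/4) = 1/5.
The prior-weighted likelihoods are 1/5 · 1/5 = 1/25, 3/10 · 3/10 = 9/100, 2/5 · 3/10 = 3/25, 1/10 · 1/5 = 1/50; with total 27/100.
Dividing through by the total gives posterior P(r = 1 | data) = 4/27, P(r = 2 | data) = 1/3, P(r = 3 | data) = 4/9, P(r = 4 | data) = 2/27.
The predictive probability is P(orange next | data) = (1)(4/27) + (2/3)(1/3) + (1/3)(4/9) + (0)(2/27) = 14/27.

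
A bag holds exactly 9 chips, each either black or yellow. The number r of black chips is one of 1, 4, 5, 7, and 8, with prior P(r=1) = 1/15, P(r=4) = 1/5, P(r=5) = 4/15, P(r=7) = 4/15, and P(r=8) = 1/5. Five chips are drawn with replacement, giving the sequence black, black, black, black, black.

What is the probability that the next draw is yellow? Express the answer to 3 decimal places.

0.183

The likelihood of the observed sequence under each hypothesis: P(data | r = 1) = (1/9)(1/9)(1/9)(1/9)(1/9) = 1.6935e-05; P(data | r = 4) = (4/9)(4/9)(4/9)(4/9)(4/9) = 0.017342; P(data | r = 5) = (5/9)(5/9)(5/9)(5/9)(5/9) = 0.052922; P(data | r = 7) = (7/9)(7/9)(7/9)(7/9)(7/9) = 0.28463; P(data | r = 8) = (8/9)(8/9)(8/9)(8/9)(8/9) = 0.55493.
The prior-weighted likelihoods are 1/15 · 1.6935e-05 = 1.129e-06, 1/5 · 0.017342 = 0.0034683, 4/15 · 0.052922 = 0.014113, 4/15 · 0.28463 = 0.075901, 1/5 · 0.55493 = 0.11099; with total 0.20447.
The posterior is then P(r = 1 | data) = 5.5217e-06, P(r = 4 | data) = 0.016963, P(r = 5 | data) = 0.069021, P(r = 7 | data) = 0.37121, P(r = 8 | data) = 0.5428.
The predictive probability is P(yellow next | data) = (8/9)(5.5217e-06) + (5/9)(0.016963) + (4/9)(0.069021) + (2/9)(0.37121) + (1/9)(0.5428) = 0.18291.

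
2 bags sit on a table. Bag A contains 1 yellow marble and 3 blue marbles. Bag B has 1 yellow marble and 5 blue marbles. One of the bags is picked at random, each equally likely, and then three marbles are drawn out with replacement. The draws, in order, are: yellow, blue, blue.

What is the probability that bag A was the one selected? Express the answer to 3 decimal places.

0.549

Compute the likelihood of the observed sequence for each case: P(data | bag A) = (1/4)(3/4)(3/4) = 0.14062; P(data | bag B) = (1/6)(5/6)(5/6) = 0.11574.
The prior-weighted likelihoods are 1/2 · 0.14062 = 0.070312, 1/2 · 0.11574 = 0.05787; summing to 0.12818.
Hence P(bag A | data) = (0.070312) / (0.12818) = 0.54853.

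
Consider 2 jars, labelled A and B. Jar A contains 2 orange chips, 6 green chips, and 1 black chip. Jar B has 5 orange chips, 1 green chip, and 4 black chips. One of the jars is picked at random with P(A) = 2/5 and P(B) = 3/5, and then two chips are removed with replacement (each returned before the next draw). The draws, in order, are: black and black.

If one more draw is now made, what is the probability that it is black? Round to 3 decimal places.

0.386

Under each hypothesis, the probability of the observed sequence is: P(data | jar A) = (1/9)(1/9) = 0.012346; P(data | jar B) = (4/10)(4/10) = 0.16.
Weighting by the prior gives 2/5 · 0.012346 = 0.0049383, 3/5 · 0.16 = 0.096; summing to 0.10094.
Normalising, the posterior is P(jar A | data) = 0.048924, P(jar B | data) = 0.95108.
The predictive probability is P(black next | data) = (1/9)(0.048924) + (2/5)(0.95108) = 0.38587.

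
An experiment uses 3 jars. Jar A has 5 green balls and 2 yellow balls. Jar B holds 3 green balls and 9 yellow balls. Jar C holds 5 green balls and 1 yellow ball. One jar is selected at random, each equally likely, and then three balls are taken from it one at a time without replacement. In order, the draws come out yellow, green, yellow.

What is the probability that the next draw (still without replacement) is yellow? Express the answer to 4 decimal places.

The likelihood of the observed sequence under each hypothesis: P(data | jar A) = (2/7)(5/6)(1/5) = 0.047619; P(data | jar B) = (9/12)(3/11)(8/10) = 0.16364; P(data | jar C) = (1/6)(5/5)(0/4) = 0.
The prior-weighted likelihoods are 1/3 · 0.047619 = 0.015873, 1/3 · 0.16364 = 0.054545, 1/3 · 0 = 0; with total 0.070418.
The posterior is then P(jar A | data) = 0.22541, P(jar B | data) = 0.77459, P(jar C | data) = 0.
So P(yellow next | data) = Σ P(yellow next | H) P(H | data) = (0)(0.22541) + (7/9)(0.77459) = 0.60246.

0.6025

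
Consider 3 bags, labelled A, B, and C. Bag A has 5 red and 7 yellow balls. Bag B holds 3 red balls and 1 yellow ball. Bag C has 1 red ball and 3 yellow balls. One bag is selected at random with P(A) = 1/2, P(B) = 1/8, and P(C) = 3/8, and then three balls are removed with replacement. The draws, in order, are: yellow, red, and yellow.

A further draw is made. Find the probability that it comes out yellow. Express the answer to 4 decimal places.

0.6361

For each hypothesis, P(data | H) works out to: P(data | bag A) = (7/12)(5/12)(7/12) = 0.14178; P(data | bag B) = (1/4)(3/4)(1/4) = 0.046875; P(data | bag C) = (3/4)(1/4)(3/4) = 0.14062.
Weighting by the prior gives 1/2 · 0.14178 = 0.070891, 1/8 · 0.046875 = 0.0058594, 3/8 · 0.14062 = 0.052734; with total 0.12948.
Normalising, the posterior is P(bag A | data) = 0.54749, P(bag B | data) = 0.045251, P(bag C | data) = 0.40726.
So P(yellow next | data) = Σ P(yellow next | H) P(H | data) = (7/12)(0.54749) + (1/4)(0.045251) + (3/4)(0.40726) = 0.63613.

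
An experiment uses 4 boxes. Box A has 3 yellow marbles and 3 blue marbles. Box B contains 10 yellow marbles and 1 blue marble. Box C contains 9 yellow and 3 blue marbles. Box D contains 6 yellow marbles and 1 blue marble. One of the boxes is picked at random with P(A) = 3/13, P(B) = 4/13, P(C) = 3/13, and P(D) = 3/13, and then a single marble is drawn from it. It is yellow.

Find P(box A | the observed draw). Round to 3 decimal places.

The likelihood of this draw under each hypothesis: P(data | box A) = (3/6) = 0.5; P(data | box B) = (10/11) = 0.90909; P(data | box C) = (9/12) = 0.75; P(data | box D) = (6/7) = 0.85714.
The prior-weighted likelihoods are 3/13 · 0.5 = 0.11538, 4/13 · 0.90909 = 0.27972, 3/13 · 0.75 = 0.17308, 3/13 · 0.85714 = 0.1978; these sum to 0.76598.
So P(box A | data) = (0.11538) / (0.76598) = 0.15064.

0.151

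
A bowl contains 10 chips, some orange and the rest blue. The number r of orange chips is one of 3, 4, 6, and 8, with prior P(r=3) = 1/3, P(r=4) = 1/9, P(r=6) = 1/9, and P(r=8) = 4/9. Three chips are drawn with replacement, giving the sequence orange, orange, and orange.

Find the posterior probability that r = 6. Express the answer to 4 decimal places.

0.0897

Compute the likelihood of the observed sequence for each case: P(data | r = 3) = (3/10)(3/10)(3/10) = 0.027; P(data | r = 4) = (4/10)(4/10)(4/10) = 0.064; P(data | r = 6) = (6/10)(6/10)(6/10) = 0.216; P(data | r = 8) = (8/10)(8/10)(8/10) = 0.512.
Multiplying each by its prior: 1/3 · 0.027 = 0.009, 1/9 · 0.064 = 0.0071111, 1/9 · 0.216 = 0.024, 4/9 · 0.512 = 0.22756; these sum to 0.26767.
Hence P(r = 6 | data) = (0.024) / (0.26767) = 0.089664.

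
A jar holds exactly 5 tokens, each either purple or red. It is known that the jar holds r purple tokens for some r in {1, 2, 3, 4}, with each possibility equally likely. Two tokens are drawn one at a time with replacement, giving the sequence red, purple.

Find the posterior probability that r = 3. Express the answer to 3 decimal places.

The likelihood of the observed sequence under each hypothesis: P(data | r = 1) = (4/5)(1/5) = 4/25; P(data | r = 2) = (3/5)(2/5) = 6/25; P(data | r = 3) = (2/5)(3/5) = 6/25; P(data | r = 4) = (1/5)(4/5) = 4/25.
Multiplying each by its prior: 1/4 · 4/25 = 1/25, 1/4 · 6/25 = 3/50, 1/4 · 6/25 = 3/50, 1/4 · 4/25 = 1/25; summing to 1/5.
So P(r = 3 | data) = (3/50) / (1/5) = 3/10.

0.300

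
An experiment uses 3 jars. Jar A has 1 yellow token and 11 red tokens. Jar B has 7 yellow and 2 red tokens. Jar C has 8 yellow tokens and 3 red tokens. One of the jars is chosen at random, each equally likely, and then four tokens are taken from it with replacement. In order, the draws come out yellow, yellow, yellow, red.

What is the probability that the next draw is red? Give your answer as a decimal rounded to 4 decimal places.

0.2492

For each hypothesis, P(data | H) works out to: P(data | jar A) = (1/12)(1/12)(1/12)(11/12) = 0.00053048; P(data | jar B) = (7/9)(7/9)(7/9)(2/9) = 0.10456; P(data | jar C) = (8/11)(8/11)(8/11)(3/11) = 0.10491.
Multiplying each by its prior: 1/3 · 0.00053048 = 0.00017683, 1/3 · 0.10456 = 0.034852, 1/3 · 0.10491 = 0.03497; summing to 0.07.
The posterior is then P(jar A | data) = 0.0025261, P(jar B | data) = 0.49789, P(jar C | data) = 0.49958.
Averaging over the posterior, P(red next | data) = (11/12)(0.0025261) + (2/9)(0.49789) + (3/11)(0.49958) = 0.24921.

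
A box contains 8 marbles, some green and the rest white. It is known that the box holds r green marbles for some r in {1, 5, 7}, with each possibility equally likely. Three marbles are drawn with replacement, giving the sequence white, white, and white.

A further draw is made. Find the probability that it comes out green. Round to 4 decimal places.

0.1634

For each hypothesis, P(data | H) works out to: P(data | r = 1) = (7/8)(7/8)(7/8) = 0.66992; P(data | r = 5) = (3/8)(3/8)(3/8) = 0.052734; P(data | r = 7) = (1/8)(1/8)(1/8) = 0.0019531.
Multiplying each by its prior: 1/3 · 0.66992 = 0.22331, 1/3 · 0.052734 = 0.017578, 1/3 · 0.0019531 = 0.00065104; with total 0.24154.
Dividing through by the total gives posterior P(r = 1 | data) = 0.92453, P(r = 5 | data) = 0.072776, P(r = 7 | data) = 0.0026954.
The predictive probability is P(green next | data) = (1/8)(0.92453) + (5/8)(0.072776) + (7/8)(0.0026954) = 0.16341.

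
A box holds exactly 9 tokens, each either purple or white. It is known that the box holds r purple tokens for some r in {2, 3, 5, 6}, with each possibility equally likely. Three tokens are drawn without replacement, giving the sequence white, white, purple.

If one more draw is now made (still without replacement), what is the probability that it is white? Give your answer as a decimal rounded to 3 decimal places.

The likelihood of the observed sequence under each hypothesis: P(data | r = 2) = (7/9)(6/8)(2/7) = 1/6; P(data | r = 3) = (6/9)(5/8)(3/7) = 5/28; P(data | r = 5) = (4/9)(3/8)(5/7) = 5/42; P(data | r = 6) = (3/9)(2/8)(6/7) = 1/14.
The prior-weighted likelihoods are 1/4 · 1/6 = 1/24, 1/4 · 5/28 = 5/112, 1/4 · 5/42 = 5/168, 1/4 · 1/14 = 1/56; these sum to 15/112.
Dividing through by the total gives posterior P(r = 2 | data) = 14/45, P(r = 3 | data) = 1/3, P(r = 5 | data) = 2/9, P(r = 6 | data) = 2/15.
Averaging over the posterior, P(white next | data) = (5/6)(14/45) + (2/3)(1/3) + (1/3)(2/9) + (1/6)(2/15) = 26/45.

0.578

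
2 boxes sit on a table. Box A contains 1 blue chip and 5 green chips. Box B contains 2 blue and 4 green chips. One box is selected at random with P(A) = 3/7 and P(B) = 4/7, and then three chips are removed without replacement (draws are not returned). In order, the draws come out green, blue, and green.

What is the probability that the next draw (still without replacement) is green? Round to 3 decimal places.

0.795

Compute the likelihood of the observed sequence for each case: P(data | box A) = (5/6)(1/5)(4/4) = 1/6; P(data | box B) = (4/6)(2/5)(3/4) = 1/5.
The prior-weighted likelihoods are 3/7 · 1/6 = 1/14, 4/7 · 1/5 = 4/35; summing to 13/70.
Dividing through by the total gives posterior P(box A | data) = 5/13, P(box B | data) = 8/13.
The predictive probability is P(green next | data) = (1)(5/13) + (2/3)(8/13) = 31/39.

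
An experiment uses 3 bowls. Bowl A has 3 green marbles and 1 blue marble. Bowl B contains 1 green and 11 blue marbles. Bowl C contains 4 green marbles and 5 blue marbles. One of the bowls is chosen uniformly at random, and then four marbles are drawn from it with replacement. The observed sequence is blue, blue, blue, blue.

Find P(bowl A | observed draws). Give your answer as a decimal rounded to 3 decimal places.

0.005

For each hypothesis, P(data | H) works out to: P(data | bowl A) = (1/4)(1/4)(1/4)(1/4) = 0.0039062; P(data | bowl B) = (11/12)(11/12)(11/12)(11/12) = 0.70607; P(data | bowl C) = (5/9)(5/9)(5/9)(5/9) = 0.09526.
Weighting by the prior gives 1/3 · 0.0039062 = 0.0013021, 1/3 · 0.70607 = 0.23536, 1/3 · 0.09526 = 0.031753; these sum to 0.26841.
Hence P(bowl A | data) = (0.0013021) / (0.26841) = 0.0048511.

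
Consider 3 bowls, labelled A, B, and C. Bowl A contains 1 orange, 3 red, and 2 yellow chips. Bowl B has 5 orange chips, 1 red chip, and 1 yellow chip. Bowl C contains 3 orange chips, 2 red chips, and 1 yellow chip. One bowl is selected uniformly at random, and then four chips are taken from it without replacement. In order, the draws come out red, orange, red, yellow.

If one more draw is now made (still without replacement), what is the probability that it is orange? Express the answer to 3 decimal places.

For each hypothesis, P(data | H) works out to: P(data | bowl A) = (3/6)(1/5)(2/4)(2/3) = 1/30; P(data | bowl B) = (1/7)(5/6)(0/5) = 0; P(data | bowl C) = (2/6)(3/5)(1/4)(1/3) = 1/60.
Multiplying each by its prior: 1/3 · 1/30 = 1/90, 1/3 · 0 = 0, 1/3 · 1/60 = 1/180; summing to 1/60.
The posterior is then P(bowl A | data) = 2/3, P(bowl B | data) = 0, P(bowl C | data) = 1/3.
So P(orange next | data) = Σ P(orange next | H) P(H | data) = (0)(2/3) + (1)(1/3) = 1/3.

0.333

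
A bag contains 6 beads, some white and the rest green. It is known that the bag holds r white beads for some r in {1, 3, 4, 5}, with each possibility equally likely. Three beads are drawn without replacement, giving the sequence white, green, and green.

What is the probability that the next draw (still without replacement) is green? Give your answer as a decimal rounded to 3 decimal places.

0.565

For each hypothesis, P(data | H) works out to: P(data | r = 1) = (1/6)(5/5)(4/4) = 1/6; P(data | r = 3) = (3/6)(3/5)(2/4) = 3/20; P(data | r = 4) = (4/6)(2/5)(1/4) = 1/15; P(data | r = 5) = (5/6)(1/5)(0/4) = 0.
The prior-weighted likelihoods are 1/4 · 1/6 = 1/24, 1/4 · 3/20 = 3/80, 1/4 · 1/15 = 1/60, 1/4 · 0 = 0; with total 23/240.
Normalising, the posterior is P(r = 1 | data) = 10/23, P(r = 3 | data) = 9/23, P(r = 4 | data) = 4/23, P(r = 5 | data) = 0.
Averaging over the posterior, P(green next | data) = (1)(10/23) + (1/3)(9/23) + (0)(4/23) = 13/23.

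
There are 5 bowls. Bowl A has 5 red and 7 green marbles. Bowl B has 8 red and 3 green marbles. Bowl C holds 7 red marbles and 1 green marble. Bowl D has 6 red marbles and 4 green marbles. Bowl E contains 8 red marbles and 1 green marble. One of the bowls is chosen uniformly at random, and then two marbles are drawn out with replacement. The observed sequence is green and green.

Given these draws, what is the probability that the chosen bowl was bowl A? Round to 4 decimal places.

0.5647

Compute the likelihood of the observed sequence for each case: P(data | bowl A) = (7/12)(7/12) = 0.34028; P(data | bowl B) = (3/11)(3/11) = 0.07438; P(data | bowl C) = (1/8)(1/8) = 0.015625; P(data | bowl D) = (4/10)(4/10) = 0.16; P(data | bowl E) = (1/9)(1/9) = 0.012346.
Weighting by the prior gives 1/5 · 0.34028 = 0.068056, 1/5 · 0.07438 = 0.014876, 1/5 · 0.015625 = 0.003125, 1/5 · 0.16 = 0.032, 1/5 · 0.012346 = 0.0024691; summing to 0.12053.
So P(bowl A | data) = (0.068056) / (0.12053) = 0.56466.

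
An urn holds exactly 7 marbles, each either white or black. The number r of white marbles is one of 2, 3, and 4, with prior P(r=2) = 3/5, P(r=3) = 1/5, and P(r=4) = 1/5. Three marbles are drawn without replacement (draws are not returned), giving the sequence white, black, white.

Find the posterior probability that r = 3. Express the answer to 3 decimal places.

0.267

Compute the likelihood of the observed sequence for each case: P(data | r = 2) = (2/7)(5/6)(1/5) = 1/21; P(data | r = 3) = (3/7)(4/6)(2/5) = 4/35; P(data | r = 4) = (4/7)(3/6)(3/5) = 6/35.
Weighting by the prior gives 3/5 · 1/21 = 1/35, 1/5 · 4/35 = 4/175, 1/5 · 6/35 = 6/175; these sum to 3/35.
Therefore the posterior P(r = 3 | data) = (4/175) / (3/35) = 4/15.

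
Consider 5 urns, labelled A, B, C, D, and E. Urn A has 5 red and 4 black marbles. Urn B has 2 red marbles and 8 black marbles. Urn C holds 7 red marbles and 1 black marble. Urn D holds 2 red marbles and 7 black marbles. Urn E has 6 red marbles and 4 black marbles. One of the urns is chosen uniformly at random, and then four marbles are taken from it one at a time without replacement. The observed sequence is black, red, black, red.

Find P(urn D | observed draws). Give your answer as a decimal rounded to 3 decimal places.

0.138

For each hypothesis, P(data | H) works out to: P(data | urn A) = (4/9)(5/8)(3/7)(4/6) = 0.079365; P(data | urn B) = (8/10)(2/9)(7/8)(1/7) = 0.022222; P(data | urn C) = (1/8)(7/7)(0/6) = 0; P(data | urn D) = (7/9)(2/8)(6/7)(1/6) = 0.027778; P(data | urn E) = (4/10)(6/9)(3/8)(5/7) = 0.071429.
Multiplying each by its prior: 1/5 · 0.079365 = 0.015873, 1/5 · 0.022222 = 0.0044444, 1/5 · 0 = 0, 1/5 · 0.027778 = 0.0055556, 1/5 · 0.071429 = 0.014286; these sum to 0.040159.
So P(urn D | data) = (0.0055556) / (0.040159) = 0.13834.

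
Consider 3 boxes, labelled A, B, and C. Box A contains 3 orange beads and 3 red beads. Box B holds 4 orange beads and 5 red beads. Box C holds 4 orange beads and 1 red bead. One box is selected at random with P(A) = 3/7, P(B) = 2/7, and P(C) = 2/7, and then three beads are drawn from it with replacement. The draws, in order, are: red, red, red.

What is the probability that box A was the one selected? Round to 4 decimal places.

The likelihood of the observed sequence under each hypothesis: P(data | box A) = (3/6)(3/6)(3/6) = 0.125; P(data | box B) = (5/9)(5/9)(5/9) = 0.17147; P(data | box C) = (1/5)(1/5)(1/5) = 0.008.
The prior-weighted likelihoods are 3/7 · 0.125 = 0.053571, 2/7 · 0.17147 = 0.048991, 2/7 · 0.008 = 0.0022857; summing to 0.10485.
So P(box A | data) = (0.053571) / (0.10485) = 0.51094.

0.5109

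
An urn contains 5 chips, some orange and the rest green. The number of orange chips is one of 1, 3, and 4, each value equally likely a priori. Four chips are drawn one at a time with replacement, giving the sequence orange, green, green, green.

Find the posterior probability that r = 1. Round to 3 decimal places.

Under each hypothesis, the probability of the observed sequence is: P(data | r = 1) = (1/5)(4/5)(4/5)(4/5) = 0.1024; P(data | r = 3) = (3/5)(2/5)(2/5)(2/5) = 0.0384; P(data | r = 4) = (4/5)(1/5)(1/5)(1/5) = 0.0064.
Weighting by the prior gives 1/3 · 0.1024 = 0.034133, 1/3 · 0.0384 = 0.0128, 1/3 · 0.0064 = 0.0021333; summing to 0.049067.
Hence P(r = 1 | data) = (0.034133) / (0.049067) = 0.69565.

0.696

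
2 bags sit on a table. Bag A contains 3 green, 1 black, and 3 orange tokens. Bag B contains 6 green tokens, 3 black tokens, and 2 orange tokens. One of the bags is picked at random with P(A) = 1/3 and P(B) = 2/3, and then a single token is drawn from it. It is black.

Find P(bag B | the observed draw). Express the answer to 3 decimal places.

Under each hypothesis, the probability of this draw is: P(data | bag A) = (1/7) = 1/7; P(data | bag B) = (3/11) = 3/11.
Weighting by the prior gives 1/3 · 1/7 = 1/21, 2/3 · 3/11 = 2/11; with total 53/231.
Therefore the posterior P(bag B | data) = (2/11) / (53/231) = 42/53.

0.792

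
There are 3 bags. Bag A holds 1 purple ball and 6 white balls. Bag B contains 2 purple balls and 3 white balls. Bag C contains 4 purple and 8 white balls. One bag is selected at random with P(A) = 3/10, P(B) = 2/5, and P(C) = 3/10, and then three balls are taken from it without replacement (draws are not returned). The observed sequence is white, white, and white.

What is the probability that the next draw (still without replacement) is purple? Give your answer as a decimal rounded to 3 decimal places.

0.406

Compute the likelihood of the observed sequence for each case: P(data | bag A) = (6/7)(5/6)(4/5) = 0.57143; P(data | bag B) = (3/5)(2/4)(1/3) = 0.1; P(data | bag C) = (8/12)(7/11)(6/10) = 0.25455.
The prior-weighted likelihoods are 3/10 · 0.57143 = 0.17143, 2/5 · 0.1 = 0.04, 3/10 · 0.25455 = 0.076364; these sum to 0.28779.
The posterior is then P(bag A | data) = 0.59567, P(bag B | data) = 0.13899, P(bag C | data) = 0.26534.
The predictive probability is P(purple next | data) = (1/4)(0.59567) + (1)(0.13899) + (4/9)(0.26534) = 0.40584.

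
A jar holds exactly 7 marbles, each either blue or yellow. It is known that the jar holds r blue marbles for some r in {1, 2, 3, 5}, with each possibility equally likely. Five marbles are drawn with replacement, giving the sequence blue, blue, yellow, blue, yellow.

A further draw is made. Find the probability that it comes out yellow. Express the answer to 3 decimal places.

0.482

The likelihood of the observed sequence under each hypothesis: P(data | r = 1) = (1/7)(1/7)(6/7)(1/7)(6/7) = 0.002142; P(data | r = 2) = (2/7)(2/7)(5/7)(2/7)(5/7) = 0.0119; P(data | r = 3) = (3/7)(3/7)(4/7)(3/7)(4/7) = 0.025704; P(data | r = 5) = (5/7)(5/7)(2/7)(5/7)(2/7) = 0.02975.
The prior-weighted likelihoods are 1/4 · 0.002142 = 0.00053549, 1/4 · 0.0119 = 0.002975, 1/4 · 0.025704 = 0.0064259, 1/4 · 0.02975 = 0.0074374; summing to 0.017374.
The posterior is then P(r = 1 | data) = 0.030822, P(r = 2 | data) = 0.17123, P(r = 3 | data) = 0.36986, P(r = 5 | data) = 0.42808.
The predictive probability is P(yellow next | data) = (6/7)(0.030822) + (5/7)(0.17123) + (4/7)(0.36986) + (2/7)(0.42808) = 0.48239.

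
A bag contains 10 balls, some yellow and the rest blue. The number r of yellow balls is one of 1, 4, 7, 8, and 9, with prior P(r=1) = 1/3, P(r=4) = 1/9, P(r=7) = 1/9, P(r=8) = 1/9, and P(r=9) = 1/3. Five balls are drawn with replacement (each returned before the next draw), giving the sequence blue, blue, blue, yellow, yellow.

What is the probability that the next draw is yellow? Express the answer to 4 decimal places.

Compute the likelihood of the observed sequence for each case: P(data | r = 1) = (9/10)(9/10)(9/10)(1/10)(1/10) = 0.00729; P(data | r = 4) = (6/10)(6/10)(6/10)(4/10)(4/10) = 0.03456; P(data | r = 7) = (3/10)(3/10)(3/10)(7/10)(7/10) = 0.01323; P(data | r = 8) = (2/10)(2/10)(2/10)(8/10)(8/10) = 0.00512; P(data | r = 9) = (1/10)(1/10)(1/10)(9/10)(9/10) = 0.00081.
Weighting by the prior gives 1/3 · 0.00729 = 0.00243, 1/9 · 0.03456 = 0.00384, 1/9 · 0.01323 = 0.00147, 1/9 · 0.00512 = 0.00056889, 1/3 · 0.00081 = 0.00027; with total 0.0085789.
Normalising, the posterior is P(r = 1 | data) = 0.28325, P(r = 4 | data) = 0.44761, P(r = 7 | data) = 0.17135, P(r = 8 | data) = 0.066313, P(r = 9 | data) = 0.031473.
Averaging over the posterior, P(yellow next | data) = (1/10)(0.28325) + (2/5)(0.44761) + (7/10)(0.17135) + (4/5)(0.066313) + (9/10)(0.031473) = 0.40869.

0.4087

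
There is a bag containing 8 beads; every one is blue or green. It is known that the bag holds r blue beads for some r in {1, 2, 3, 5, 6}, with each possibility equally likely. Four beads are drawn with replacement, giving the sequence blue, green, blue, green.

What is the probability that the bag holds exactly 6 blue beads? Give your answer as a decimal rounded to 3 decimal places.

The likelihood of the observed sequence under each hypothesis: P(data | r = 1) = (1/8)(7/8)(1/8)(7/8) = 0.011963; P(data | r = 2) = (2/8)(6/8)(2/8)(6/8) = 0.035156; P(data | r = 3) = (3/8)(5/8)(3/8)(5/8) = 0.054932; P(data | r = 5) = (5/8)(3/8)(5/8)(3/8) = 0.054932; P(data | r = 6) = (6/8)(2/8)(6/8)(2/8) = 0.035156.
The prior-weighted likelihoods are 1/5 · 0.011963 = 0.0023926, 1/5 · 0.035156 = 0.0070313, 1/5 · 0.054932 = 0.010986, 1/5 · 0.054932 = 0.010986, 1/5 · 0.035156 = 0.0070313; summing to 0.038428.
By Bayes' rule, P(r = 6 | data) = (0.0070313) / (0.038428) = 0.18297.

0.183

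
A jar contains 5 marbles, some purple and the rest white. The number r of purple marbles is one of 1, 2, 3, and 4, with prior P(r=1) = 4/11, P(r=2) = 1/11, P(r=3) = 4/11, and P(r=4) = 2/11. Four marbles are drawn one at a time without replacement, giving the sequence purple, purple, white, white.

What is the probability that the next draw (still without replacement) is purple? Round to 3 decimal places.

The likelihood of the observed sequence under each hypothesis: P(data | r = 1) = (1/5)(0/4) = 0; P(data | r = 2) = (2/5)(1/4)(3/3)(2/2) = 1/10; P(data | r = 3) = (3/5)(2/4)(2/3)(1/2) = 1/10; P(data | r = 4) = (4/5)(3/4)(1/3)(0/2) = 0.
Weighting by the prior gives 4/11 · 0 = 0, 1/11 · 1/10 = 1/110, 4/11 · 1/10 = 2/55, 2/11 · 0 = 0; with total 1/22.
Normalising, the posterior is P(r = 1 | data) = 0, P(r = 2 | data) = 1/5, P(r = 3 | data) = 4/5, P(r = 4 | data) = 0.
Averaging over the posterior, P(purple next | data) = (0)(1/5) + (1)(4/5) = 4/5.

0.800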